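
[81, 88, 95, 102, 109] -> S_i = 81 + 7*i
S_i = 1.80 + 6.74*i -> [1.8, 8.54, 15.28, 22.02, 28.76]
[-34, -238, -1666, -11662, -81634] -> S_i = -34*7^i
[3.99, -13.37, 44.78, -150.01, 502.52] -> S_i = 3.99*(-3.35)^i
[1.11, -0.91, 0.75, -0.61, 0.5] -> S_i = 1.11*(-0.82)^i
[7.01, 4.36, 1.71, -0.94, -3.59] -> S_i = 7.01 + -2.65*i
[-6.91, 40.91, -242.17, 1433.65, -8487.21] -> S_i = -6.91*(-5.92)^i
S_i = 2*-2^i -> [2, -4, 8, -16, 32]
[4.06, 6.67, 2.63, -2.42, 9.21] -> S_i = Random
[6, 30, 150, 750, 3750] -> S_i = 6*5^i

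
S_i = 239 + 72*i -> [239, 311, 383, 455, 527]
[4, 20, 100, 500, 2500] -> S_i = 4*5^i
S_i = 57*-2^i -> [57, -114, 228, -456, 912]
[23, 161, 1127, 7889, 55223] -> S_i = 23*7^i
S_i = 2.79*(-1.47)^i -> [2.79, -4.1, 6.03, -8.86, 13.03]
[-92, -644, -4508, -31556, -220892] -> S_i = -92*7^i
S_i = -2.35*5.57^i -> [-2.35, -13.09, -72.91, -406.1, -2261.98]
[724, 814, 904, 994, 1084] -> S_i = 724 + 90*i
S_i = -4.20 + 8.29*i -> [-4.2, 4.09, 12.38, 20.67, 28.96]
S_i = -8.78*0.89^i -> [-8.78, -7.81, -6.95, -6.19, -5.51]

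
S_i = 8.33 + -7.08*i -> [8.33, 1.25, -5.83, -12.91, -19.99]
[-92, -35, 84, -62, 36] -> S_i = Random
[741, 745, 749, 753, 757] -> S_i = 741 + 4*i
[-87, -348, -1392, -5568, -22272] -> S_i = -87*4^i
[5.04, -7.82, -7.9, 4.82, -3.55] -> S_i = Random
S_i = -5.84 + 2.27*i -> [-5.84, -3.57, -1.3, 0.97, 3.24]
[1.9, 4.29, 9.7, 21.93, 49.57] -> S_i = 1.90*2.26^i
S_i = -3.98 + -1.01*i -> [-3.98, -4.99, -6.0, -7.01, -8.02]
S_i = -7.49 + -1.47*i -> [-7.49, -8.96, -10.43, -11.9, -13.37]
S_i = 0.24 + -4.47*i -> [0.24, -4.23, -8.7, -13.17, -17.64]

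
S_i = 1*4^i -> [1, 4, 16, 64, 256]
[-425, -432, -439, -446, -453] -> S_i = -425 + -7*i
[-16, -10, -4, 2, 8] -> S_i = -16 + 6*i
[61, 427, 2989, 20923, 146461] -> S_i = 61*7^i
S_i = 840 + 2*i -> [840, 842, 844, 846, 848]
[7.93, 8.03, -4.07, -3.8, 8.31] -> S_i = Random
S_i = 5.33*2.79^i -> [5.33, 14.87, 41.49, 115.76, 322.96]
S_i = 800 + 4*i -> [800, 804, 808, 812, 816]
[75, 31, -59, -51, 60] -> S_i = Random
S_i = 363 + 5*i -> [363, 368, 373, 378, 383]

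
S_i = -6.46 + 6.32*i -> [-6.46, -0.14, 6.18, 12.5, 18.82]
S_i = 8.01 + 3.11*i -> [8.01, 11.12, 14.23, 17.34, 20.45]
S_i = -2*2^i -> [-2, -4, -8, -16, -32]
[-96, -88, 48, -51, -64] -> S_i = Random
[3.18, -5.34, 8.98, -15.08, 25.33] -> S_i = 3.18*(-1.68)^i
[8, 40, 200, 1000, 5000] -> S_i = 8*5^i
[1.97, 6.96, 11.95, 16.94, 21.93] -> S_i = 1.97 + 4.99*i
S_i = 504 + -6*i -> [504, 498, 492, 486, 480]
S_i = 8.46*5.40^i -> [8.46, 45.68, 246.69, 1332.15, 7193.59]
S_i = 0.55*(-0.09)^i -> [0.55, -0.05, 0.0, -0.0, 0.0]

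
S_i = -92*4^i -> [-92, -368, -1472, -5888, -23552]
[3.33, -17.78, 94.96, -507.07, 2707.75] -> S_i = 3.33*(-5.34)^i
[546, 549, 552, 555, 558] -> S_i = 546 + 3*i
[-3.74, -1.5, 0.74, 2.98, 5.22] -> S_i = -3.74 + 2.24*i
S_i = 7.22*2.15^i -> [7.22, 15.52, 33.37, 71.76, 154.27]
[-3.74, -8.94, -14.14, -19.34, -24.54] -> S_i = -3.74 + -5.20*i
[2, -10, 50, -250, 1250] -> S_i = 2*-5^i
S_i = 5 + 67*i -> [5, 72, 139, 206, 273]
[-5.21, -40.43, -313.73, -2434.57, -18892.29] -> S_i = -5.21*7.76^i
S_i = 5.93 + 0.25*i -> [5.93, 6.18, 6.43, 6.68, 6.93]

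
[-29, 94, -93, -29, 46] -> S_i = Random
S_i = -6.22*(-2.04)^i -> [-6.22, 12.69, -25.89, 52.81, -107.72]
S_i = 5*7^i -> [5, 35, 245, 1715, 12005]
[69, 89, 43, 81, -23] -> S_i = Random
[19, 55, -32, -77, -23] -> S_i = Random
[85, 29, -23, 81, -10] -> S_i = Random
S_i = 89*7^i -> [89, 623, 4361, 30527, 213689]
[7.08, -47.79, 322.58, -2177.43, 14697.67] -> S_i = 7.08*(-6.75)^i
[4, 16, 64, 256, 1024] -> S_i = 4*4^i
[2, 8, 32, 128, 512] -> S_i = 2*4^i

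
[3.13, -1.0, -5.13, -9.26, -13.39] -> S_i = 3.13 + -4.13*i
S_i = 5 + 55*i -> [5, 60, 115, 170, 225]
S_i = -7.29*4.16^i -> [-7.29, -30.33, -126.16, -524.82, -2183.24]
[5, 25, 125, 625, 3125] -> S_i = 5*5^i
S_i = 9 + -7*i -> [9, 2, -5, -12, -19]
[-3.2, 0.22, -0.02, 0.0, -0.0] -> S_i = -3.20*(-0.07)^i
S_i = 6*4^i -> [6, 24, 96, 384, 1536]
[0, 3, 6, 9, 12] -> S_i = 0 + 3*i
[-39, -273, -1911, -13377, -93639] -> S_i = -39*7^i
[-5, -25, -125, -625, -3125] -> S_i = -5*5^i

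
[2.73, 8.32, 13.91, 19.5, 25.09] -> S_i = 2.73 + 5.59*i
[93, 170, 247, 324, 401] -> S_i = 93 + 77*i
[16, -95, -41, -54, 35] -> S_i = Random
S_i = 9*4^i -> [9, 36, 144, 576, 2304]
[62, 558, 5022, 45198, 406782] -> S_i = 62*9^i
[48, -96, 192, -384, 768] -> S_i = 48*-2^i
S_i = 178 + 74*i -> [178, 252, 326, 400, 474]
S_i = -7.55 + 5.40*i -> [-7.55, -2.15, 3.25, 8.65, 14.05]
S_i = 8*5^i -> [8, 40, 200, 1000, 5000]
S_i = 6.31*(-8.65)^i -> [6.31, -54.58, 472.13, -4083.92, 35325.95]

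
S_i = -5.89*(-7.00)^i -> [-5.89, 41.23, -288.61, 2020.27, -14141.89]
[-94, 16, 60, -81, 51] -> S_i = Random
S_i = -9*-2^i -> [-9, 18, -36, 72, -144]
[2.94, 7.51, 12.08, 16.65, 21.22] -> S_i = 2.94 + 4.57*i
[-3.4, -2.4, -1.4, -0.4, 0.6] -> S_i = -3.40 + 1.00*i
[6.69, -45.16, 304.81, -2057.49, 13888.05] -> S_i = 6.69*(-6.75)^i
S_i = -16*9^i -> [-16, -144, -1296, -11664, -104976]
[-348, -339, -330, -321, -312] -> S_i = -348 + 9*i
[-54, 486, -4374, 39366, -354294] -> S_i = -54*-9^i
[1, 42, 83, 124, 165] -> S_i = 1 + 41*i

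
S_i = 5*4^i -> [5, 20, 80, 320, 1280]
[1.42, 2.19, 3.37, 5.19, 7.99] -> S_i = 1.42*1.54^i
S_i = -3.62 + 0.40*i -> [-3.62, -3.22, -2.82, -2.42, -2.02]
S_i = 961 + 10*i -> [961, 971, 981, 991, 1001]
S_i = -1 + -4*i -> [-1, -5, -9, -13, -17]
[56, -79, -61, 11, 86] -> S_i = Random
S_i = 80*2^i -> [80, 160, 320, 640, 1280]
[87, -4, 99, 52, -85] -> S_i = Random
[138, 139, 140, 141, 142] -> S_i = 138 + 1*i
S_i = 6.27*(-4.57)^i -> [6.27, -28.65, 130.95, -598.43, 2734.84]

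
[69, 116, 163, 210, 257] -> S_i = 69 + 47*i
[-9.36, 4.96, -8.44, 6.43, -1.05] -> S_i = Random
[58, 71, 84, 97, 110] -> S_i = 58 + 13*i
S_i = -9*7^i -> [-9, -63, -441, -3087, -21609]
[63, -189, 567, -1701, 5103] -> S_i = 63*-3^i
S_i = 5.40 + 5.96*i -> [5.4, 11.36, 17.32, 23.28, 29.24]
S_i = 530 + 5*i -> [530, 535, 540, 545, 550]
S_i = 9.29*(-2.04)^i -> [9.29, -18.95, 38.66, -78.87, 160.89]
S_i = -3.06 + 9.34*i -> [-3.06, 6.28, 15.62, 24.96, 34.3]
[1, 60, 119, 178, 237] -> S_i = 1 + 59*i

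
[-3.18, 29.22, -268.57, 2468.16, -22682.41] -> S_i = -3.18*(-9.19)^i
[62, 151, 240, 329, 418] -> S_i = 62 + 89*i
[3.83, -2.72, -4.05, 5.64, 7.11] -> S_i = Random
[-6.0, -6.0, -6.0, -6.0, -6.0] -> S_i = -6.00*1.00^i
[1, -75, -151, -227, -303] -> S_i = 1 + -76*i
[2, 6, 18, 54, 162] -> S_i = 2*3^i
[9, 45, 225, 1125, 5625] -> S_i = 9*5^i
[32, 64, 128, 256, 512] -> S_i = 32*2^i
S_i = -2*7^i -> [-2, -14, -98, -686, -4802]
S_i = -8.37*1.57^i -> [-8.37, -13.14, -20.63, -32.39, -50.85]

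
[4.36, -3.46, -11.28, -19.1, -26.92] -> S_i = 4.36 + -7.82*i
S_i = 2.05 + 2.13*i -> [2.05, 4.18, 6.31, 8.44, 10.57]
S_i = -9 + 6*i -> [-9, -3, 3, 9, 15]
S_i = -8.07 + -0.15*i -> [-8.07, -8.22, -8.37, -8.52, -8.67]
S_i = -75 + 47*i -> [-75, -28, 19, 66, 113]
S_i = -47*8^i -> [-47, -376, -3008, -24064, -192512]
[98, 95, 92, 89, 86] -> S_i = 98 + -3*i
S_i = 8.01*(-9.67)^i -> [8.01, -77.46, 749.01, -7242.89, 70038.75]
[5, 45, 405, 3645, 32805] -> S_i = 5*9^i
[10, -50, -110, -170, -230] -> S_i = 10 + -60*i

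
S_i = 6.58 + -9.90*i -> [6.58, -3.32, -13.22, -23.12, -33.02]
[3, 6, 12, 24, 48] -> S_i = 3*2^i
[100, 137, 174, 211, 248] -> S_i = 100 + 37*i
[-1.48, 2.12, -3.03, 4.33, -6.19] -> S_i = -1.48*(-1.43)^i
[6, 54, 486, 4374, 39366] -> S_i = 6*9^i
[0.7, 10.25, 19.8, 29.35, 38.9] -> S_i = 0.70 + 9.55*i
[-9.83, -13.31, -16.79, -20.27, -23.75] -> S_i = -9.83 + -3.48*i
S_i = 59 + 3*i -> [59, 62, 65, 68, 71]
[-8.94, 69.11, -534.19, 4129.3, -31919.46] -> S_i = -8.94*(-7.73)^i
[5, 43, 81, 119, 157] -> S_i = 5 + 38*i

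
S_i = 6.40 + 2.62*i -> [6.4, 9.02, 11.64, 14.26, 16.88]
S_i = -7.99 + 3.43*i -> [-7.99, -4.56, -1.13, 2.3, 5.73]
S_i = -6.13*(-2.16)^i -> [-6.13, 13.24, -28.6, 61.78, -133.44]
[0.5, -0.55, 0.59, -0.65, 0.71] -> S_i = 0.50*(-1.09)^i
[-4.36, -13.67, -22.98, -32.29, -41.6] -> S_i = -4.36 + -9.31*i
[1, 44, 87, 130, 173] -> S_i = 1 + 43*i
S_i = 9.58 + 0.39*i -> [9.58, 9.97, 10.36, 10.75, 11.14]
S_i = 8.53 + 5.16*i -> [8.53, 13.69, 18.85, 24.01, 29.17]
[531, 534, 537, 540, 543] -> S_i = 531 + 3*i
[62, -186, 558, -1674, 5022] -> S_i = 62*-3^i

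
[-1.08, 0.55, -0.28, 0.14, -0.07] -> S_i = -1.08*(-0.51)^i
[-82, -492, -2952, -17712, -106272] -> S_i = -82*6^i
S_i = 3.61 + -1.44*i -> [3.61, 2.17, 0.73, -0.71, -2.15]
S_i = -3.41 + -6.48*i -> [-3.41, -9.89, -16.37, -22.85, -29.33]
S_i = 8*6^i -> [8, 48, 288, 1728, 10368]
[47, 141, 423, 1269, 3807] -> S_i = 47*3^i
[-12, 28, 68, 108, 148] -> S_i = -12 + 40*i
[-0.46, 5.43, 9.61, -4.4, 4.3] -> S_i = Random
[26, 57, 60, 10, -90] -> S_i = Random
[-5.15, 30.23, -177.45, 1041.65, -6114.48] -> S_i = -5.15*(-5.87)^i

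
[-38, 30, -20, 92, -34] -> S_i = Random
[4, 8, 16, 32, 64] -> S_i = 4*2^i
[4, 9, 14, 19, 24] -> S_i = 4 + 5*i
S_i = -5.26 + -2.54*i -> [-5.26, -7.8, -10.34, -12.88, -15.42]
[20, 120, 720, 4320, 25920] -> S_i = 20*6^i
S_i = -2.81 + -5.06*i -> [-2.81, -7.87, -12.93, -17.99, -23.05]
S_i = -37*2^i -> [-37, -74, -148, -296, -592]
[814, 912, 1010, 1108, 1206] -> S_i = 814 + 98*i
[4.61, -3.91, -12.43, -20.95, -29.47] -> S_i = 4.61 + -8.52*i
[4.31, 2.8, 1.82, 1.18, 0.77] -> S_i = 4.31*0.65^i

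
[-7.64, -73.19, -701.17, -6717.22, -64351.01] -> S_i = -7.64*9.58^i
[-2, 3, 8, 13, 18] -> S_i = -2 + 5*i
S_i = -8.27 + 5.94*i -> [-8.27, -2.33, 3.61, 9.55, 15.49]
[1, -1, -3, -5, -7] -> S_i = 1 + -2*i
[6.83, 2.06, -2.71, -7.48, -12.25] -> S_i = 6.83 + -4.77*i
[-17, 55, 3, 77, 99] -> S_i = Random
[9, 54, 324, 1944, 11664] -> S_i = 9*6^i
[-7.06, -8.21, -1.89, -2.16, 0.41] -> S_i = Random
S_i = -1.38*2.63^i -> [-1.38, -3.63, -9.55, -25.1, -66.02]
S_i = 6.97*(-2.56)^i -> [6.97, -17.84, 45.68, -116.94, 299.36]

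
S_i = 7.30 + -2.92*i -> [7.3, 4.38, 1.46, -1.46, -4.38]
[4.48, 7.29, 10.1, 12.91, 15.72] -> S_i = 4.48 + 2.81*i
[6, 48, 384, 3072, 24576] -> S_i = 6*8^i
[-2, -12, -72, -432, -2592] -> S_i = -2*6^i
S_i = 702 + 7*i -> [702, 709, 716, 723, 730]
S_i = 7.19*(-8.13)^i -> [7.19, -58.45, 475.24, -3863.67, 31411.67]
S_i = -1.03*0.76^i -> [-1.03, -0.78, -0.59, -0.45, -0.34]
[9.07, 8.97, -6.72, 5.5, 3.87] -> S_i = Random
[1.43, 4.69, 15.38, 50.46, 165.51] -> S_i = 1.43*3.28^i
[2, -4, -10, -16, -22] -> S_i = 2 + -6*i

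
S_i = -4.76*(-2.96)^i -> [-4.76, 14.09, -41.71, 123.45, -365.4]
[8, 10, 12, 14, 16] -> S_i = 8 + 2*i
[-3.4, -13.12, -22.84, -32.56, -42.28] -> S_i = -3.40 + -9.72*i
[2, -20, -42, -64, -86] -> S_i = 2 + -22*i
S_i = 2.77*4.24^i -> [2.77, 11.74, 49.8, 211.14, 895.25]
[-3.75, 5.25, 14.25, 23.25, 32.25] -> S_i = -3.75 + 9.00*i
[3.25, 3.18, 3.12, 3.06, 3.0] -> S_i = 3.25*0.98^i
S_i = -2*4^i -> [-2, -8, -32, -128, -512]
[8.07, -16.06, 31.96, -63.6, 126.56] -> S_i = 8.07*(-1.99)^i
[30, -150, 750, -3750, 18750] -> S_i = 30*-5^i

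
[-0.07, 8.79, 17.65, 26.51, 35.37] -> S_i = -0.07 + 8.86*i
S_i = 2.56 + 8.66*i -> [2.56, 11.22, 19.88, 28.54, 37.2]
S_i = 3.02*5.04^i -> [3.02, 15.22, 76.71, 386.63, 1948.63]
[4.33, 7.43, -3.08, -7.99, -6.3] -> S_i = Random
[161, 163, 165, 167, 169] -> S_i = 161 + 2*i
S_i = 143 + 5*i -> [143, 148, 153, 158, 163]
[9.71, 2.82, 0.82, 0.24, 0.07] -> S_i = 9.71*0.29^i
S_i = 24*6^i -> [24, 144, 864, 5184, 31104]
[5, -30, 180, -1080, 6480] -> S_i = 5*-6^i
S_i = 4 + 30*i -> [4, 34, 64, 94, 124]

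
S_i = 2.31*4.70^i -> [2.31, 10.86, 51.03, 239.83, 1127.21]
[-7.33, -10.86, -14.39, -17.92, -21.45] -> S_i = -7.33 + -3.53*i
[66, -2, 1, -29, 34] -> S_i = Random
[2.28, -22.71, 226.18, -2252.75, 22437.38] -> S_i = 2.28*(-9.96)^i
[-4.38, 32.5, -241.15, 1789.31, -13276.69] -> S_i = -4.38*(-7.42)^i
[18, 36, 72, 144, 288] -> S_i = 18*2^i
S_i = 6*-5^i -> [6, -30, 150, -750, 3750]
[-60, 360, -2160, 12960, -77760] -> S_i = -60*-6^i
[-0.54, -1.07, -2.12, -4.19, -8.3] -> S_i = -0.54*1.98^i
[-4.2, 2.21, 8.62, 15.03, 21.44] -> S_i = -4.20 + 6.41*i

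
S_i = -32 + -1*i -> [-32, -33, -34, -35, -36]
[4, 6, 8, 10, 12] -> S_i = 4 + 2*i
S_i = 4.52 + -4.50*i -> [4.52, 0.02, -4.48, -8.98, -13.48]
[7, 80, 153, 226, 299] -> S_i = 7 + 73*i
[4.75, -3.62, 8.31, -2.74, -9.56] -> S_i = Random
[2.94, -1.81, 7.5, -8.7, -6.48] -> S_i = Random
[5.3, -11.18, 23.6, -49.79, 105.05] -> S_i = 5.30*(-2.11)^i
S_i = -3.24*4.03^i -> [-3.24, -13.06, -52.62, -212.06, -854.6]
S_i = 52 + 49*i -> [52, 101, 150, 199, 248]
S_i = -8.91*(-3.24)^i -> [-8.91, 28.87, -93.53, 303.05, -981.88]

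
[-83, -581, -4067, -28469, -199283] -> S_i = -83*7^i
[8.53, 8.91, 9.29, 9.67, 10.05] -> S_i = 8.53 + 0.38*i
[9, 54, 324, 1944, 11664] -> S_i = 9*6^i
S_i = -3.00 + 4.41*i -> [-3.0, 1.41, 5.82, 10.23, 14.64]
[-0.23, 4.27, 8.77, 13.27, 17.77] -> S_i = -0.23 + 4.50*i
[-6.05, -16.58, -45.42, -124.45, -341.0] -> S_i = -6.05*2.74^i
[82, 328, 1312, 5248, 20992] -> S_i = 82*4^i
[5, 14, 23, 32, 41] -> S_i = 5 + 9*i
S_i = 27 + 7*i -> [27, 34, 41, 48, 55]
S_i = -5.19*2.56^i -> [-5.19, -13.29, -34.01, -87.07, -222.91]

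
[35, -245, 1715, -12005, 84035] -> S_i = 35*-7^i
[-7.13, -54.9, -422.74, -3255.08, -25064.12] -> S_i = -7.13*7.70^i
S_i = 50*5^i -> [50, 250, 1250, 6250, 31250]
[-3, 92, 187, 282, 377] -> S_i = -3 + 95*i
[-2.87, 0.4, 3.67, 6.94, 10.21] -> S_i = -2.87 + 3.27*i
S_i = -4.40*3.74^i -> [-4.4, -16.46, -61.55, -230.18, -860.87]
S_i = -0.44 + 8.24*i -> [-0.44, 7.8, 16.04, 24.28, 32.52]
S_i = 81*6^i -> [81, 486, 2916, 17496, 104976]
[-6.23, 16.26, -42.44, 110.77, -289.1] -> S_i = -6.23*(-2.61)^i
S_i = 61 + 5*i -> [61, 66, 71, 76, 81]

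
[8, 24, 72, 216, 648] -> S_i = 8*3^i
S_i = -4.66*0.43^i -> [-4.66, -2.0, -0.86, -0.37, -0.16]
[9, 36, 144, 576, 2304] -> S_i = 9*4^i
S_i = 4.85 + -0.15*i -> [4.85, 4.7, 4.55, 4.4, 4.25]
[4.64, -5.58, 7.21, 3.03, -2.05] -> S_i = Random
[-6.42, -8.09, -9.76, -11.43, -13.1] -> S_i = -6.42 + -1.67*i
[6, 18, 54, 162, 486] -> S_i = 6*3^i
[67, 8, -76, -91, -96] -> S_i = Random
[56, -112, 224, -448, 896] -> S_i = 56*-2^i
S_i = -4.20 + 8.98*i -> [-4.2, 4.78, 13.76, 22.74, 31.72]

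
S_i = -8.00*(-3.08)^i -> [-8.0, 24.64, -75.89, 233.74, -719.93]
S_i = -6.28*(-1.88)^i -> [-6.28, 11.81, -22.2, 41.73, -78.45]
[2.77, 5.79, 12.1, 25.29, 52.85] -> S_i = 2.77*2.09^i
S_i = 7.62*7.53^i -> [7.62, 57.38, 432.06, 3253.42, 24498.24]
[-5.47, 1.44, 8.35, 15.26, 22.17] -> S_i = -5.47 + 6.91*i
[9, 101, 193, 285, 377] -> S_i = 9 + 92*i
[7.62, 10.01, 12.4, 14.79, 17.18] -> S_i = 7.62 + 2.39*i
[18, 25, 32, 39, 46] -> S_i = 18 + 7*i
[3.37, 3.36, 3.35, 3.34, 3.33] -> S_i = 3.37 + -0.01*i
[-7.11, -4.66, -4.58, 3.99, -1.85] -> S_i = Random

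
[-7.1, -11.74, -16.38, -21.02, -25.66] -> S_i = -7.10 + -4.64*i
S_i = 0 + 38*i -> [0, 38, 76, 114, 152]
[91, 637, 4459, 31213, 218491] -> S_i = 91*7^i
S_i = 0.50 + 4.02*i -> [0.5, 4.52, 8.54, 12.56, 16.58]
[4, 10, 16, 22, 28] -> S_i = 4 + 6*i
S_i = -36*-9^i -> [-36, 324, -2916, 26244, -236196]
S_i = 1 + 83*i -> [1, 84, 167, 250, 333]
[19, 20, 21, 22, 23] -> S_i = 19 + 1*i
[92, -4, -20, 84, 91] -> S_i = Random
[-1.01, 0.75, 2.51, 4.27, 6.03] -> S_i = -1.01 + 1.76*i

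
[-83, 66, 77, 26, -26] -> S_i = Random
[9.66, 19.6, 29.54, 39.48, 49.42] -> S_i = 9.66 + 9.94*i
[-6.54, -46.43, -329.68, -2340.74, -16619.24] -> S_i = -6.54*7.10^i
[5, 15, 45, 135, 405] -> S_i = 5*3^i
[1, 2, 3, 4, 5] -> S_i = 1 + 1*i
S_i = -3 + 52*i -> [-3, 49, 101, 153, 205]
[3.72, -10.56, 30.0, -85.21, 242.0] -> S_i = 3.72*(-2.84)^i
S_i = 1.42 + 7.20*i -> [1.42, 8.62, 15.82, 23.02, 30.22]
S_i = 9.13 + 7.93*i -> [9.13, 17.06, 24.99, 32.92, 40.85]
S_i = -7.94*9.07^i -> [-7.94, -72.02, -653.18, -5924.37, -53734.06]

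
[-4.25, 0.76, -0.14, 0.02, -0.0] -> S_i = -4.25*(-0.18)^i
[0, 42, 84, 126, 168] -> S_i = 0 + 42*i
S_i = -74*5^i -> [-74, -370, -1850, -9250, -46250]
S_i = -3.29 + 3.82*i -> [-3.29, 0.53, 4.35, 8.17, 11.99]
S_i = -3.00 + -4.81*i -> [-3.0, -7.81, -12.62, -17.43, -22.24]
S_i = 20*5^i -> [20, 100, 500, 2500, 12500]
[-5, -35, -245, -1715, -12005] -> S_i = -5*7^i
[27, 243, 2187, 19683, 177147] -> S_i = 27*9^i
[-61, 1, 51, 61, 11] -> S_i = Random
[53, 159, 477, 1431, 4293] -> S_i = 53*3^i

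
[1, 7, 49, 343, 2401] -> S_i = 1*7^i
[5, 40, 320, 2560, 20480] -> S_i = 5*8^i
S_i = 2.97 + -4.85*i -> [2.97, -1.88, -6.73, -11.58, -16.43]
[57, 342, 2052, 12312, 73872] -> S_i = 57*6^i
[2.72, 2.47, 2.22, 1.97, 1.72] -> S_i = 2.72 + -0.25*i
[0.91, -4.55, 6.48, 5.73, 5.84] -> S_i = Random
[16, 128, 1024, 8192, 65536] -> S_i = 16*8^i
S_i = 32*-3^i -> [32, -96, 288, -864, 2592]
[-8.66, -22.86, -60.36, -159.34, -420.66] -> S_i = -8.66*2.64^i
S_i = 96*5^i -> [96, 480, 2400, 12000, 60000]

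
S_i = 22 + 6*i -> [22, 28, 34, 40, 46]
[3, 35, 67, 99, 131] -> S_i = 3 + 32*i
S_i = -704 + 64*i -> [-704, -640, -576, -512, -448]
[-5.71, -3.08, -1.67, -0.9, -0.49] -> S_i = -5.71*0.54^i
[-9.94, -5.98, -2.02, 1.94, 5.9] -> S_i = -9.94 + 3.96*i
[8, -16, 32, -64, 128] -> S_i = 8*-2^i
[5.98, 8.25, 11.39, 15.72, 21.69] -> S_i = 5.98*1.38^i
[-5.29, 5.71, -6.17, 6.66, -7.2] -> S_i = -5.29*(-1.08)^i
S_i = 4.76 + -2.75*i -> [4.76, 2.01, -0.74, -3.49, -6.24]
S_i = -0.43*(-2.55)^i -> [-0.43, 1.1, -2.8, 7.13, -18.18]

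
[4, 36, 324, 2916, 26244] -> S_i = 4*9^i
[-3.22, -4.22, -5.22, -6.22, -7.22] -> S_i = -3.22 + -1.00*i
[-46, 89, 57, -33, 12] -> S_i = Random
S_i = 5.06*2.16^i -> [5.06, 10.93, 23.61, 50.99, 110.15]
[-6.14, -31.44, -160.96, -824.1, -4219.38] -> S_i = -6.14*5.12^i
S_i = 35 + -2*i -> [35, 33, 31, 29, 27]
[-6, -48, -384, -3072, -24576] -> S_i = -6*8^i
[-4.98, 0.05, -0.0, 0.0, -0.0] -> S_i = -4.98*(-0.01)^i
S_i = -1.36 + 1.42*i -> [-1.36, 0.06, 1.48, 2.9, 4.32]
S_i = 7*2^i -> [7, 14, 28, 56, 112]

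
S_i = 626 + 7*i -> [626, 633, 640, 647, 654]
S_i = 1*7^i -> [1, 7, 49, 343, 2401]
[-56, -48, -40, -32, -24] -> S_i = -56 + 8*i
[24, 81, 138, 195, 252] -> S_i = 24 + 57*i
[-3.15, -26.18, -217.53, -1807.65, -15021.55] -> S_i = -3.15*8.31^i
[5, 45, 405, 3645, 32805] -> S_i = 5*9^i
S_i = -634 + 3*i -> [-634, -631, -628, -625, -622]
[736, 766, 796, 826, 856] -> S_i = 736 + 30*i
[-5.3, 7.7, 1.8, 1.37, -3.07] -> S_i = Random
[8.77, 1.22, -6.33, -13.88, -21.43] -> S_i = 8.77 + -7.55*i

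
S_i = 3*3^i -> [3, 9, 27, 81, 243]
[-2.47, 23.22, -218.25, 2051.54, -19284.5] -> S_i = -2.47*(-9.40)^i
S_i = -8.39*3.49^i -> [-8.39, -29.28, -102.19, -356.65, -1244.7]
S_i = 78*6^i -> [78, 468, 2808, 16848, 101088]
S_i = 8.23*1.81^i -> [8.23, 14.9, 26.96, 48.8, 88.33]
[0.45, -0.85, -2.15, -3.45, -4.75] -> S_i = 0.45 + -1.30*i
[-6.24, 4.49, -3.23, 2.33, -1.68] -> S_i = -6.24*(-0.72)^i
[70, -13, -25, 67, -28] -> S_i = Random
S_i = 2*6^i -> [2, 12, 72, 432, 2592]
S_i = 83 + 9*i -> [83, 92, 101, 110, 119]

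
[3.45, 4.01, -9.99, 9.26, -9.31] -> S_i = Random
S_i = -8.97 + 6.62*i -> [-8.97, -2.35, 4.27, 10.89, 17.51]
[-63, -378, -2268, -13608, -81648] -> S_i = -63*6^i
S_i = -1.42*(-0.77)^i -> [-1.42, 1.09, -0.84, 0.65, -0.5]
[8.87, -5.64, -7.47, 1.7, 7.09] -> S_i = Random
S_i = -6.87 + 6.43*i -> [-6.87, -0.44, 5.99, 12.42, 18.85]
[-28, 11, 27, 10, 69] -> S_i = Random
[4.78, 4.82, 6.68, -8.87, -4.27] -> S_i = Random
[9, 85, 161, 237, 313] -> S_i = 9 + 76*i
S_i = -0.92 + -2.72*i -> [-0.92, -3.64, -6.36, -9.08, -11.8]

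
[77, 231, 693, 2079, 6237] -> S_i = 77*3^i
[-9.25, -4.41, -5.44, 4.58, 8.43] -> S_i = Random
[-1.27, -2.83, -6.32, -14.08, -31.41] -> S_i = -1.27*2.23^i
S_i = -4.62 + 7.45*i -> [-4.62, 2.83, 10.28, 17.73, 25.18]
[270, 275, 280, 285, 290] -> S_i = 270 + 5*i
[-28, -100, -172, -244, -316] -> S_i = -28 + -72*i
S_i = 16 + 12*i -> [16, 28, 40, 52, 64]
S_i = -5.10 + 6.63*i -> [-5.1, 1.53, 8.16, 14.79, 21.42]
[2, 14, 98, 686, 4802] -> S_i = 2*7^i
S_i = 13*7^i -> [13, 91, 637, 4459, 31213]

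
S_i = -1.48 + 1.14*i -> [-1.48, -0.34, 0.8, 1.94, 3.08]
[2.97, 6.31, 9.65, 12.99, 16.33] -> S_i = 2.97 + 3.34*i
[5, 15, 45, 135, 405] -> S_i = 5*3^i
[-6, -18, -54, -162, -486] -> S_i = -6*3^i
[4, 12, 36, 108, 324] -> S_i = 4*3^i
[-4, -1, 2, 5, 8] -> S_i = -4 + 3*i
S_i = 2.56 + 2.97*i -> [2.56, 5.53, 8.5, 11.47, 14.44]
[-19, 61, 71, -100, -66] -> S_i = Random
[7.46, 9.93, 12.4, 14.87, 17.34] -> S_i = 7.46 + 2.47*i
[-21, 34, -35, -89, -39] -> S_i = Random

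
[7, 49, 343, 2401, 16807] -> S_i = 7*7^i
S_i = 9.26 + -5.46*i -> [9.26, 3.8, -1.66, -7.12, -12.58]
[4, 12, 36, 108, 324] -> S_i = 4*3^i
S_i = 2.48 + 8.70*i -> [2.48, 11.18, 19.88, 28.58, 37.28]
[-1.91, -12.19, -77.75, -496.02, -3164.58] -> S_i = -1.91*6.38^i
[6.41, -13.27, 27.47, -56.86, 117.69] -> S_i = 6.41*(-2.07)^i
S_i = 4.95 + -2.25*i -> [4.95, 2.7, 0.45, -1.8, -4.05]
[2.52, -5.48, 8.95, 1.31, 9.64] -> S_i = Random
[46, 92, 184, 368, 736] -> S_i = 46*2^i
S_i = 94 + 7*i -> [94, 101, 108, 115, 122]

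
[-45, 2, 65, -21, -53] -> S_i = Random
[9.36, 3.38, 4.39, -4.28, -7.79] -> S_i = Random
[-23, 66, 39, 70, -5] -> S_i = Random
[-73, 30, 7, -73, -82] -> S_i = Random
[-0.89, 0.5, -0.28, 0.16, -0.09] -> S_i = -0.89*(-0.56)^i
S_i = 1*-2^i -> [1, -2, 4, -8, 16]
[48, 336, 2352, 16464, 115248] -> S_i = 48*7^i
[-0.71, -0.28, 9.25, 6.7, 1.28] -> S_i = Random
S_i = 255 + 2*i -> [255, 257, 259, 261, 263]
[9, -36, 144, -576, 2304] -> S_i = 9*-4^i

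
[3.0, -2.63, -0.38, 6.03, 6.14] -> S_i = Random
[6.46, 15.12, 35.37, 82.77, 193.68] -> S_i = 6.46*2.34^i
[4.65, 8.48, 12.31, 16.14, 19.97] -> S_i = 4.65 + 3.83*i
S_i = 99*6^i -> [99, 594, 3564, 21384, 128304]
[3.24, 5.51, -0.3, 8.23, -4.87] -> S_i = Random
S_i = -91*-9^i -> [-91, 819, -7371, 66339, -597051]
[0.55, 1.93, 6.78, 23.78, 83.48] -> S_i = 0.55*3.51^i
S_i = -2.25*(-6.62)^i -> [-2.25, 14.9, -98.6, 652.76, -4321.3]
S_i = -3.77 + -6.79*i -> [-3.77, -10.56, -17.35, -24.14, -30.93]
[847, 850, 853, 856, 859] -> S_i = 847 + 3*i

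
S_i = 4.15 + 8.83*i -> [4.15, 12.98, 21.81, 30.64, 39.47]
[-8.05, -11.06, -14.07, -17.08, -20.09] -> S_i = -8.05 + -3.01*i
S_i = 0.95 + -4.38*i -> [0.95, -3.43, -7.81, -12.19, -16.57]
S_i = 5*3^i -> [5, 15, 45, 135, 405]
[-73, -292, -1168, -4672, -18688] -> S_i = -73*4^i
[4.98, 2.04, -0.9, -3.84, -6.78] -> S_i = 4.98 + -2.94*i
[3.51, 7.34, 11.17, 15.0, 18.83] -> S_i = 3.51 + 3.83*i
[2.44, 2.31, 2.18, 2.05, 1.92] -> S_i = 2.44 + -0.13*i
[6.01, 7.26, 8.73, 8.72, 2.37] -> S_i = Random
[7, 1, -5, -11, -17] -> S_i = 7 + -6*i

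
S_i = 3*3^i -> [3, 9, 27, 81, 243]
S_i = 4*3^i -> [4, 12, 36, 108, 324]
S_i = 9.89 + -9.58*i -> [9.89, 0.31, -9.27, -18.85, -28.43]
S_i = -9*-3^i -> [-9, 27, -81, 243, -729]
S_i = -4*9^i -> [-4, -36, -324, -2916, -26244]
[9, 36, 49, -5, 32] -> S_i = Random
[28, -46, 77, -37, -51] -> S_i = Random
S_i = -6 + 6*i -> [-6, 0, 6, 12, 18]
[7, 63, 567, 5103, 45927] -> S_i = 7*9^i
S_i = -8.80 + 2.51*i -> [-8.8, -6.29, -3.78, -1.27, 1.24]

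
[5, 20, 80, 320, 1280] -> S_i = 5*4^i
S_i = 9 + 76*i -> [9, 85, 161, 237, 313]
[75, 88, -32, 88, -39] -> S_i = Random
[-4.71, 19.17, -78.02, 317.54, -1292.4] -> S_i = -4.71*(-4.07)^i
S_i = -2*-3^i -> [-2, 6, -18, 54, -162]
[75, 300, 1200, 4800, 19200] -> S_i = 75*4^i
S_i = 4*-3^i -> [4, -12, 36, -108, 324]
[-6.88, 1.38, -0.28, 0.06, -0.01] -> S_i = -6.88*(-0.20)^i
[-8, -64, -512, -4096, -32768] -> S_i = -8*8^i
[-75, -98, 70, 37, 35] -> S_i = Random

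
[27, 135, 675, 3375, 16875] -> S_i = 27*5^i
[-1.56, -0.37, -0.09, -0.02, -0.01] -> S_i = -1.56*0.24^i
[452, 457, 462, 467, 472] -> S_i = 452 + 5*i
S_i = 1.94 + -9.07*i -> [1.94, -7.13, -16.2, -25.27, -34.34]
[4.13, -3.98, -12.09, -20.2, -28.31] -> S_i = 4.13 + -8.11*i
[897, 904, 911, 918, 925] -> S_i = 897 + 7*i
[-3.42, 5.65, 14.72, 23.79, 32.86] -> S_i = -3.42 + 9.07*i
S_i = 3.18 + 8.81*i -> [3.18, 11.99, 20.8, 29.61, 38.42]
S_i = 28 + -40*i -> [28, -12, -52, -92, -132]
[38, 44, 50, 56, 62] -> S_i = 38 + 6*i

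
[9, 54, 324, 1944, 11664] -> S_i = 9*6^i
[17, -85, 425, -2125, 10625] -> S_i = 17*-5^i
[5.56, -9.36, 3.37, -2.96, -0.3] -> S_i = Random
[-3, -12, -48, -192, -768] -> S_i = -3*4^i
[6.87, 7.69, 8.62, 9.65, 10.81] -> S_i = 6.87*1.12^i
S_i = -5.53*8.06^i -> [-5.53, -44.57, -359.25, -2895.54, -23338.09]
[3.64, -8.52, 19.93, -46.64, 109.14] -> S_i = 3.64*(-2.34)^i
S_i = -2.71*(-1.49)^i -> [-2.71, 4.04, -6.02, 8.96, -13.36]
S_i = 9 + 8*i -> [9, 17, 25, 33, 41]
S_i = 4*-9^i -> [4, -36, 324, -2916, 26244]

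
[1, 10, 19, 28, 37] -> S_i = 1 + 9*i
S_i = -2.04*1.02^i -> [-2.04, -2.08, -2.12, -2.16, -2.21]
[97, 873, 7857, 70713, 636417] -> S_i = 97*9^i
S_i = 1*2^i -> [1, 2, 4, 8, 16]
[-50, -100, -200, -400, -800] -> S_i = -50*2^i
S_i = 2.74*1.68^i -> [2.74, 4.6, 7.73, 12.99, 21.83]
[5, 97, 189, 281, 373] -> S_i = 5 + 92*i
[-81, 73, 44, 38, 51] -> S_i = Random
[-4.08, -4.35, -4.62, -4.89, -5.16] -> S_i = -4.08 + -0.27*i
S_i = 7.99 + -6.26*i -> [7.99, 1.73, -4.53, -10.79, -17.05]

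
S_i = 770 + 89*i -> [770, 859, 948, 1037, 1126]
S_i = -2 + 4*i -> [-2, 2, 6, 10, 14]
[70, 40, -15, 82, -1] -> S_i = Random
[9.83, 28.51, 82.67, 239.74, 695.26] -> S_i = 9.83*2.90^i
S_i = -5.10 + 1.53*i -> [-5.1, -3.57, -2.04, -0.51, 1.02]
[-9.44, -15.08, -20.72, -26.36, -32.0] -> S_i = -9.44 + -5.64*i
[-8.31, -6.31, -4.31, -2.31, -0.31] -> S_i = -8.31 + 2.00*i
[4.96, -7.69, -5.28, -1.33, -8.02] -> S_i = Random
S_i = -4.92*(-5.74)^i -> [-4.92, 28.24, -162.1, 930.47, -5340.88]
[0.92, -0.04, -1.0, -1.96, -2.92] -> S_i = 0.92 + -0.96*i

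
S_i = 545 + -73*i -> [545, 472, 399, 326, 253]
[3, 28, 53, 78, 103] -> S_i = 3 + 25*i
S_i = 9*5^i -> [9, 45, 225, 1125, 5625]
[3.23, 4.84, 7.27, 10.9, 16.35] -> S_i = 3.23*1.50^i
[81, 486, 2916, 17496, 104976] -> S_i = 81*6^i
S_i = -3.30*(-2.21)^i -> [-3.3, 7.29, -16.12, 35.62, -78.72]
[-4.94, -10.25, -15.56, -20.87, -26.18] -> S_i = -4.94 + -5.31*i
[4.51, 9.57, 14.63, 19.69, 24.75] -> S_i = 4.51 + 5.06*i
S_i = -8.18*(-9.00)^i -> [-8.18, 73.62, -662.58, 5963.22, -53668.98]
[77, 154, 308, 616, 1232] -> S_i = 77*2^i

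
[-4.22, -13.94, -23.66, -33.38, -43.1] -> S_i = -4.22 + -9.72*i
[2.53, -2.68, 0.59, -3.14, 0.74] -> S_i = Random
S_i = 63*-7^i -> [63, -441, 3087, -21609, 151263]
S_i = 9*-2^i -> [9, -18, 36, -72, 144]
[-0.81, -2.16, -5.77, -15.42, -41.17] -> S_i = -0.81*2.67^i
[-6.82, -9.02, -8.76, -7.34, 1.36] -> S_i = Random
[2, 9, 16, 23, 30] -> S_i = 2 + 7*i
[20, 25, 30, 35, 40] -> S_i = 20 + 5*i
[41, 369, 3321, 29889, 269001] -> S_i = 41*9^i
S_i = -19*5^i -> [-19, -95, -475, -2375, -11875]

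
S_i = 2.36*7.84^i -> [2.36, 18.5, 145.06, 1137.26, 8916.13]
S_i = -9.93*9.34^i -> [-9.93, -92.75, -866.25, -8090.77, -75567.8]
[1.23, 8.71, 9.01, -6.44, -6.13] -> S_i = Random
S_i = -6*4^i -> [-6, -24, -96, -384, -1536]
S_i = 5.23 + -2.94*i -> [5.23, 2.29, -0.65, -3.59, -6.53]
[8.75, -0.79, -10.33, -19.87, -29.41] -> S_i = 8.75 + -9.54*i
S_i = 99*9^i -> [99, 891, 8019, 72171, 649539]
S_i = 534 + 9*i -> [534, 543, 552, 561, 570]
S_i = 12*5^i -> [12, 60, 300, 1500, 7500]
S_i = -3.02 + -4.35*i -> [-3.02, -7.37, -11.72, -16.07, -20.42]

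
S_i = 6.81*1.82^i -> [6.81, 12.39, 22.56, 41.05, 74.72]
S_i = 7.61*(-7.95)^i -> [7.61, -60.5, 480.97, -3823.72, 30398.57]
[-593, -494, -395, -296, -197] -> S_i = -593 + 99*i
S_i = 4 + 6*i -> [4, 10, 16, 22, 28]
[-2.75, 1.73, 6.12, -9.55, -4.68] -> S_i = Random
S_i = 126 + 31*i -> [126, 157, 188, 219, 250]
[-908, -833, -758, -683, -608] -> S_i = -908 + 75*i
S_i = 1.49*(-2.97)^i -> [1.49, -4.43, 13.14, -39.04, 115.93]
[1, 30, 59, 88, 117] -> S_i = 1 + 29*i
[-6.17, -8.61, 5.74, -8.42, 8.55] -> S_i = Random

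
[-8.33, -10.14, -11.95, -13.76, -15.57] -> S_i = -8.33 + -1.81*i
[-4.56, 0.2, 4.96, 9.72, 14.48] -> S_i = -4.56 + 4.76*i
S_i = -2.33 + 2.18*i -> [-2.33, -0.15, 2.03, 4.21, 6.39]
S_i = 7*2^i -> [7, 14, 28, 56, 112]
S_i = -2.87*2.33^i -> [-2.87, -6.69, -15.58, -36.3, -84.59]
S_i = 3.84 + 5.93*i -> [3.84, 9.77, 15.7, 21.63, 27.56]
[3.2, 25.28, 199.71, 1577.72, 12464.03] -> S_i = 3.20*7.90^i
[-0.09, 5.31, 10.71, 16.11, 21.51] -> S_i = -0.09 + 5.40*i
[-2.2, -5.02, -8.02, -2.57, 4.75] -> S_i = Random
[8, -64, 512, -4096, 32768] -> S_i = 8*-8^i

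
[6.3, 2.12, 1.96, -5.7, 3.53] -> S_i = Random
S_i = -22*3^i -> [-22, -66, -198, -594, -1782]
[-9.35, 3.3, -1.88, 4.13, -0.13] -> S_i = Random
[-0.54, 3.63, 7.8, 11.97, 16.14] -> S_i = -0.54 + 4.17*i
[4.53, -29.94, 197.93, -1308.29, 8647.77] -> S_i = 4.53*(-6.61)^i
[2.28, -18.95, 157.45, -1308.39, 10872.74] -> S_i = 2.28*(-8.31)^i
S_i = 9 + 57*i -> [9, 66, 123, 180, 237]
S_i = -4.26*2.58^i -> [-4.26, -10.99, -28.36, -73.16, -188.75]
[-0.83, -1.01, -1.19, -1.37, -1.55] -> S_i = -0.83 + -0.18*i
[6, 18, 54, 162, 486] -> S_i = 6*3^i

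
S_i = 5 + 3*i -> [5, 8, 11, 14, 17]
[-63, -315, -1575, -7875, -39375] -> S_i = -63*5^i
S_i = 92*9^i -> [92, 828, 7452, 67068, 603612]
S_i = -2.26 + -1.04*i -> [-2.26, -3.3, -4.34, -5.38, -6.42]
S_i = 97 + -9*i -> [97, 88, 79, 70, 61]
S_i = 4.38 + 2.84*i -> [4.38, 7.22, 10.06, 12.9, 15.74]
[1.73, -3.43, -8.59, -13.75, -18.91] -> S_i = 1.73 + -5.16*i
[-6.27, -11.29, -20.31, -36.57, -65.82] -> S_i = -6.27*1.80^i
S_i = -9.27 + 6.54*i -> [-9.27, -2.73, 3.81, 10.35, 16.89]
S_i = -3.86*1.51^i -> [-3.86, -5.83, -8.8, -13.29, -20.07]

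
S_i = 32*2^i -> [32, 64, 128, 256, 512]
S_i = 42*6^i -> [42, 252, 1512, 9072, 54432]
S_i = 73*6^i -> [73, 438, 2628, 15768, 94608]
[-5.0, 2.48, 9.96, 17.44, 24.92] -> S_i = -5.00 + 7.48*i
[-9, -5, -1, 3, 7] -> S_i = -9 + 4*i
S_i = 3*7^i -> [3, 21, 147, 1029, 7203]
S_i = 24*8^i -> [24, 192, 1536, 12288, 98304]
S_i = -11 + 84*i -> [-11, 73, 157, 241, 325]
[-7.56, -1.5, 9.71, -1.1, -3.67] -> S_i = Random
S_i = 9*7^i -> [9, 63, 441, 3087, 21609]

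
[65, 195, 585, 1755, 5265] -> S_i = 65*3^i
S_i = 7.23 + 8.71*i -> [7.23, 15.94, 24.65, 33.36, 42.07]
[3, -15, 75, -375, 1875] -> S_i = 3*-5^i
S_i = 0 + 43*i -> [0, 43, 86, 129, 172]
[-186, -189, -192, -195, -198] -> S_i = -186 + -3*i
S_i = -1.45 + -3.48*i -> [-1.45, -4.93, -8.41, -11.89, -15.37]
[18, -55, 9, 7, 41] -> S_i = Random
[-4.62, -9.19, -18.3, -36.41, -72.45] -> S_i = -4.62*1.99^i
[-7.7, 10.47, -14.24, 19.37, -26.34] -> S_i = -7.70*(-1.36)^i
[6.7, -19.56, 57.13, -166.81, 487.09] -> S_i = 6.70*(-2.92)^i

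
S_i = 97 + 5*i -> [97, 102, 107, 112, 117]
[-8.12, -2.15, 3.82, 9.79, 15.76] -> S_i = -8.12 + 5.97*i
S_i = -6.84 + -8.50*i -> [-6.84, -15.34, -23.84, -32.34, -40.84]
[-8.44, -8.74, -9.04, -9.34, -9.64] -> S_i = -8.44 + -0.30*i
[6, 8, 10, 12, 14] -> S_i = 6 + 2*i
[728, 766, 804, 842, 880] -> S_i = 728 + 38*i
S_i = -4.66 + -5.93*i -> [-4.66, -10.59, -16.52, -22.45, -28.38]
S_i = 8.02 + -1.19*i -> [8.02, 6.83, 5.64, 4.45, 3.26]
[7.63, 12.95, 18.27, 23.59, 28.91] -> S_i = 7.63 + 5.32*i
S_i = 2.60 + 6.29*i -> [2.6, 8.89, 15.18, 21.47, 27.76]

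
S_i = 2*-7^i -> [2, -14, 98, -686, 4802]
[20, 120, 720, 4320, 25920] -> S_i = 20*6^i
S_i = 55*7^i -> [55, 385, 2695, 18865, 132055]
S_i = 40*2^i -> [40, 80, 160, 320, 640]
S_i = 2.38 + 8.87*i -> [2.38, 11.25, 20.12, 28.99, 37.86]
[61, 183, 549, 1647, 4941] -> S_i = 61*3^i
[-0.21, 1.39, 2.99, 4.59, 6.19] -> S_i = -0.21 + 1.60*i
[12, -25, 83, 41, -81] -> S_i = Random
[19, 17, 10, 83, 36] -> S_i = Random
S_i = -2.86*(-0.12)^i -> [-2.86, 0.34, -0.04, 0.0, -0.0]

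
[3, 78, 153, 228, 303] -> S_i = 3 + 75*i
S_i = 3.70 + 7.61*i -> [3.7, 11.31, 18.92, 26.53, 34.14]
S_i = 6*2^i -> [6, 12, 24, 48, 96]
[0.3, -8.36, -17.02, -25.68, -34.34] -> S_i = 0.30 + -8.66*i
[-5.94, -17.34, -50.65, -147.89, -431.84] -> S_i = -5.94*2.92^i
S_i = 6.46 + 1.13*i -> [6.46, 7.59, 8.72, 9.85, 10.98]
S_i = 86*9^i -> [86, 774, 6966, 62694, 564246]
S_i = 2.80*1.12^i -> [2.8, 3.14, 3.51, 3.93, 4.41]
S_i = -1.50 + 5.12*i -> [-1.5, 3.62, 8.74, 13.86, 18.98]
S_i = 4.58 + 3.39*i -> [4.58, 7.97, 11.36, 14.75, 18.14]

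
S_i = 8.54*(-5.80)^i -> [8.54, -49.53, 287.29, -1666.26, 9664.29]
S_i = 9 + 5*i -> [9, 14, 19, 24, 29]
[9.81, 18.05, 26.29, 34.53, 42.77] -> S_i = 9.81 + 8.24*i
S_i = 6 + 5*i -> [6, 11, 16, 21, 26]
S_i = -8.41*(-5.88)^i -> [-8.41, 49.45, -290.77, 1709.73, -10053.22]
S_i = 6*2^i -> [6, 12, 24, 48, 96]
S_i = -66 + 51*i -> [-66, -15, 36, 87, 138]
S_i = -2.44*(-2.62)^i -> [-2.44, 6.39, -16.75, 43.88, -114.97]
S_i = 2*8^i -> [2, 16, 128, 1024, 8192]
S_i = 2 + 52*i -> [2, 54, 106, 158, 210]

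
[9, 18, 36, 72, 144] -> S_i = 9*2^i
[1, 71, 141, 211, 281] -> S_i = 1 + 70*i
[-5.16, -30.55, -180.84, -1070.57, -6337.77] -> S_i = -5.16*5.92^i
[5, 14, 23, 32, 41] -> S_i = 5 + 9*i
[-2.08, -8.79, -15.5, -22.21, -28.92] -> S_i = -2.08 + -6.71*i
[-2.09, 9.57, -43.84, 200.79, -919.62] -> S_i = -2.09*(-4.58)^i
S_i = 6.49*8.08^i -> [6.49, 52.44, 423.71, 3423.57, 27662.42]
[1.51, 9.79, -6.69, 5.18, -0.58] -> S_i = Random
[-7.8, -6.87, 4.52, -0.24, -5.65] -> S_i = Random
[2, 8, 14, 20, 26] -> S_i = 2 + 6*i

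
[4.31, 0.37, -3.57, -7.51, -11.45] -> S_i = 4.31 + -3.94*i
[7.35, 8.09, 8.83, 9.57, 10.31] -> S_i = 7.35 + 0.74*i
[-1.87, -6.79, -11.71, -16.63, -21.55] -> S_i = -1.87 + -4.92*i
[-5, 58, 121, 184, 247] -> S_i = -5 + 63*i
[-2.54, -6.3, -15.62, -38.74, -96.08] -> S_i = -2.54*2.48^i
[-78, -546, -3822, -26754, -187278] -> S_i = -78*7^i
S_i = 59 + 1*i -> [59, 60, 61, 62, 63]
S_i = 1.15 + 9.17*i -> [1.15, 10.32, 19.49, 28.66, 37.83]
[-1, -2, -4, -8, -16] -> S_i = -1*2^i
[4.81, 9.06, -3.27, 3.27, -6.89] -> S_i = Random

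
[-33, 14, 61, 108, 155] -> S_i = -33 + 47*i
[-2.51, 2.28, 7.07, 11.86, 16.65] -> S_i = -2.51 + 4.79*i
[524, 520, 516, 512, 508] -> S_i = 524 + -4*i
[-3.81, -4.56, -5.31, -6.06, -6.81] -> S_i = -3.81 + -0.75*i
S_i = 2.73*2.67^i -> [2.73, 7.29, 19.46, 51.96, 138.74]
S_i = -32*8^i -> [-32, -256, -2048, -16384, -131072]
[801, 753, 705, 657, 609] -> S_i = 801 + -48*i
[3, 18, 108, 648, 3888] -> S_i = 3*6^i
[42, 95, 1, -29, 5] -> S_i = Random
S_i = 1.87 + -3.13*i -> [1.87, -1.26, -4.39, -7.52, -10.65]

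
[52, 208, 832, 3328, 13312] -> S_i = 52*4^i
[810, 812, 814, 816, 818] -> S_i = 810 + 2*i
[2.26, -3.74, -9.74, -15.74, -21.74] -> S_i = 2.26 + -6.00*i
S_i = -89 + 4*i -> [-89, -85, -81, -77, -73]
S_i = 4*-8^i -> [4, -32, 256, -2048, 16384]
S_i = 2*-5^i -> [2, -10, 50, -250, 1250]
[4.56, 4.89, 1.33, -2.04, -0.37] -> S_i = Random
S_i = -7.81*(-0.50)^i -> [-7.81, 3.9, -1.95, 0.98, -0.49]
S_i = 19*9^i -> [19, 171, 1539, 13851, 124659]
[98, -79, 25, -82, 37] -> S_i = Random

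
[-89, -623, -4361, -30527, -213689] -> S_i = -89*7^i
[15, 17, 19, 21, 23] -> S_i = 15 + 2*i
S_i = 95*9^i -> [95, 855, 7695, 69255, 623295]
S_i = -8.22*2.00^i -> [-8.22, -16.44, -32.88, -65.76, -131.52]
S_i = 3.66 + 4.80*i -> [3.66, 8.46, 13.26, 18.06, 22.86]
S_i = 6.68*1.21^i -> [6.68, 8.08, 9.78, 11.83, 14.32]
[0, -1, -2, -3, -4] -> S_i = 0 + -1*i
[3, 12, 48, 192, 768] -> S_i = 3*4^i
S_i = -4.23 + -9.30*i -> [-4.23, -13.53, -22.83, -32.13, -41.43]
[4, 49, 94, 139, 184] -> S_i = 4 + 45*i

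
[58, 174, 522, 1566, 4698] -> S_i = 58*3^i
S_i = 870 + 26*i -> [870, 896, 922, 948, 974]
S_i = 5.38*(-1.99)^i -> [5.38, -10.71, 21.31, -42.4, 84.37]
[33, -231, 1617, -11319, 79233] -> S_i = 33*-7^i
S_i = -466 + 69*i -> [-466, -397, -328, -259, -190]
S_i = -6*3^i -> [-6, -18, -54, -162, -486]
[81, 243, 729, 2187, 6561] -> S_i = 81*3^i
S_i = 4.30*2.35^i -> [4.3, 10.1, 23.75, 55.8, 131.14]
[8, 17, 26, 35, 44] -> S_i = 8 + 9*i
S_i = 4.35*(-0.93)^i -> [4.35, -4.05, 3.76, -3.5, 3.25]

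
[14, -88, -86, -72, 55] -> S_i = Random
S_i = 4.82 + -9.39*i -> [4.82, -4.57, -13.96, -23.35, -32.74]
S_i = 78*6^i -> [78, 468, 2808, 16848, 101088]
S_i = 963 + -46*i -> [963, 917, 871, 825, 779]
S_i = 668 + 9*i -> [668, 677, 686, 695, 704]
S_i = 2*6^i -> [2, 12, 72, 432, 2592]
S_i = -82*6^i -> [-82, -492, -2952, -17712, -106272]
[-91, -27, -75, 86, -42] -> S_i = Random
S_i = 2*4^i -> [2, 8, 32, 128, 512]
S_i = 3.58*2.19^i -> [3.58, 7.84, 17.17, 37.6, 82.35]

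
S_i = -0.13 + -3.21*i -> [-0.13, -3.34, -6.55, -9.76, -12.97]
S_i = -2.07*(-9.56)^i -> [-2.07, 19.79, -189.18, 1808.61, -17290.28]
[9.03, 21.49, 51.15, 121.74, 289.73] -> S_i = 9.03*2.38^i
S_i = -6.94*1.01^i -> [-6.94, -7.01, -7.08, -7.15, -7.22]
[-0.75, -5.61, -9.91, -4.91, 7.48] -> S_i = Random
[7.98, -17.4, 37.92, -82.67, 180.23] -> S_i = 7.98*(-2.18)^i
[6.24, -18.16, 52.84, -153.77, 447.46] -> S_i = 6.24*(-2.91)^i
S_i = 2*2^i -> [2, 4, 8, 16, 32]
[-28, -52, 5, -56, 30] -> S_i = Random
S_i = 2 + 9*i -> [2, 11, 20, 29, 38]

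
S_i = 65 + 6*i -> [65, 71, 77, 83, 89]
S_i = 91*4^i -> [91, 364, 1456, 5824, 23296]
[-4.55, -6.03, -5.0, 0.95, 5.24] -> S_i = Random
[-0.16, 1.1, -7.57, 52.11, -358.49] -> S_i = -0.16*(-6.88)^i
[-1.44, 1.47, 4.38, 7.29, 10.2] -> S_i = -1.44 + 2.91*i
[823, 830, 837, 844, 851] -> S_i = 823 + 7*i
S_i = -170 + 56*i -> [-170, -114, -58, -2, 54]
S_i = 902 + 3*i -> [902, 905, 908, 911, 914]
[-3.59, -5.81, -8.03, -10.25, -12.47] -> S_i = -3.59 + -2.22*i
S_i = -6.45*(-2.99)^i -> [-6.45, 19.29, -57.66, 172.41, -515.52]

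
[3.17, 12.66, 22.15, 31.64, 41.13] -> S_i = 3.17 + 9.49*i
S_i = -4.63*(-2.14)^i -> [-4.63, 9.91, -21.2, 45.38, -97.1]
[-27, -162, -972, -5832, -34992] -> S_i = -27*6^i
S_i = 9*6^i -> [9, 54, 324, 1944, 11664]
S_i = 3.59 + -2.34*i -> [3.59, 1.25, -1.09, -3.43, -5.77]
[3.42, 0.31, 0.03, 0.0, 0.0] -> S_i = 3.42*0.09^i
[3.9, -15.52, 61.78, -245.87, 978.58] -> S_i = 3.90*(-3.98)^i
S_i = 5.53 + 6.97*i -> [5.53, 12.5, 19.47, 26.44, 33.41]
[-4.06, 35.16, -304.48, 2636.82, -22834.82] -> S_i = -4.06*(-8.66)^i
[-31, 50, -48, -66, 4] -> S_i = Random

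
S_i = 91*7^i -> [91, 637, 4459, 31213, 218491]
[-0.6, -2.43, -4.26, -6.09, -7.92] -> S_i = -0.60 + -1.83*i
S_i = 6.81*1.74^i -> [6.81, 11.85, 20.62, 35.88, 62.42]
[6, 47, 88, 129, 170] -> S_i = 6 + 41*i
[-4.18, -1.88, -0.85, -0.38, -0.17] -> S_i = -4.18*0.45^i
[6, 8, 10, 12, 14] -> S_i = 6 + 2*i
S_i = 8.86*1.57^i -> [8.86, 13.91, 21.84, 34.29, 53.83]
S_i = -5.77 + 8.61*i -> [-5.77, 2.84, 11.45, 20.06, 28.67]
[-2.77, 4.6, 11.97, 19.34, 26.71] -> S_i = -2.77 + 7.37*i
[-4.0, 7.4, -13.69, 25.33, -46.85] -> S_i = -4.00*(-1.85)^i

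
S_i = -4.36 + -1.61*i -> [-4.36, -5.97, -7.58, -9.19, -10.8]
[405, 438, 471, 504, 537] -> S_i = 405 + 33*i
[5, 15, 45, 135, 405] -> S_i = 5*3^i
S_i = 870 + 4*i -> [870, 874, 878, 882, 886]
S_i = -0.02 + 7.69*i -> [-0.02, 7.67, 15.36, 23.05, 30.74]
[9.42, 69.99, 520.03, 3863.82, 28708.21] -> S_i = 9.42*7.43^i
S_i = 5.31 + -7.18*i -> [5.31, -1.87, -9.05, -16.23, -23.41]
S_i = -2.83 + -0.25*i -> [-2.83, -3.08, -3.33, -3.58, -3.83]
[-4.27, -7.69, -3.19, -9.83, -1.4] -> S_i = Random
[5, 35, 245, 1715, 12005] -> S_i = 5*7^i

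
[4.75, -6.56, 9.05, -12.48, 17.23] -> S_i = 4.75*(-1.38)^i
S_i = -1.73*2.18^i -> [-1.73, -3.77, -8.22, -17.92, -39.07]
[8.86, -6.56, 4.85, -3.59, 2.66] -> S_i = 8.86*(-0.74)^i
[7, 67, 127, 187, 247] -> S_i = 7 + 60*i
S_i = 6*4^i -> [6, 24, 96, 384, 1536]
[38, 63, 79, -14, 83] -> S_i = Random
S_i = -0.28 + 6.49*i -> [-0.28, 6.21, 12.7, 19.19, 25.68]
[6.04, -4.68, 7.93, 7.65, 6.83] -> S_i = Random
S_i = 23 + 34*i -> [23, 57, 91, 125, 159]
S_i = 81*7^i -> [81, 567, 3969, 27783, 194481]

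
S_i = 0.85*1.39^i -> [0.85, 1.18, 1.64, 2.28, 3.17]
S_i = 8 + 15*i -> [8, 23, 38, 53, 68]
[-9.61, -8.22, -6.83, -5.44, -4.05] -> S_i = -9.61 + 1.39*i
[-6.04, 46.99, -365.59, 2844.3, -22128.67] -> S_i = -6.04*(-7.78)^i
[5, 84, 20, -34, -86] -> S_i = Random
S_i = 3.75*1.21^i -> [3.75, 4.54, 5.49, 6.64, 8.04]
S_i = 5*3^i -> [5, 15, 45, 135, 405]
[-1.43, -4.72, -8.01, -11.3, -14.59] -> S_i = -1.43 + -3.29*i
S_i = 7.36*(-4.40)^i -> [7.36, -32.38, 142.49, -626.95, 2758.6]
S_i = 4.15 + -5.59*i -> [4.15, -1.44, -7.03, -12.62, -18.21]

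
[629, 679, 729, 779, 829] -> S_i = 629 + 50*i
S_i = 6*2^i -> [6, 12, 24, 48, 96]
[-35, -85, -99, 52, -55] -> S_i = Random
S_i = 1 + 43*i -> [1, 44, 87, 130, 173]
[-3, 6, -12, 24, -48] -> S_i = -3*-2^i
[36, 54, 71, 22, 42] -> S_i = Random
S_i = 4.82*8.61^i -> [4.82, 41.5, 357.32, 3076.5, 26488.64]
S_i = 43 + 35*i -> [43, 78, 113, 148, 183]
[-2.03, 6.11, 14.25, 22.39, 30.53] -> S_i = -2.03 + 8.14*i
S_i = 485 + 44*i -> [485, 529, 573, 617, 661]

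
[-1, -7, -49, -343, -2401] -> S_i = -1*7^i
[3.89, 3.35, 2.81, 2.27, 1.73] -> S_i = 3.89 + -0.54*i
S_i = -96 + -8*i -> [-96, -104, -112, -120, -128]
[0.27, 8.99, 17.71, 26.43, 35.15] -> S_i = 0.27 + 8.72*i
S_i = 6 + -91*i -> [6, -85, -176, -267, -358]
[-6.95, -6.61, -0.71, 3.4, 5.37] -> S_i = Random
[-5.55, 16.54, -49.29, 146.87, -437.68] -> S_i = -5.55*(-2.98)^i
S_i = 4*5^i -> [4, 20, 100, 500, 2500]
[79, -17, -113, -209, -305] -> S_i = 79 + -96*i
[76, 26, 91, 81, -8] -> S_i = Random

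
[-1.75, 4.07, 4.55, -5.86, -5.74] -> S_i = Random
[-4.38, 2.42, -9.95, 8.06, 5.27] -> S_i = Random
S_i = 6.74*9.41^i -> [6.74, 63.42, 596.81, 5616.02, 52846.76]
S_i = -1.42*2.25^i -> [-1.42, -3.2, -7.19, -16.17, -36.39]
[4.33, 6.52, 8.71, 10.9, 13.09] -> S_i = 4.33 + 2.19*i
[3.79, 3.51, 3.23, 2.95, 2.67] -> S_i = 3.79 + -0.28*i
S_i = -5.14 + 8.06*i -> [-5.14, 2.92, 10.98, 19.04, 27.1]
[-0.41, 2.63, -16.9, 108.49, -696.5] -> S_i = -0.41*(-6.42)^i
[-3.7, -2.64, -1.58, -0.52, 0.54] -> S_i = -3.70 + 1.06*i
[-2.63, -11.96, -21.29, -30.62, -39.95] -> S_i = -2.63 + -9.33*i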